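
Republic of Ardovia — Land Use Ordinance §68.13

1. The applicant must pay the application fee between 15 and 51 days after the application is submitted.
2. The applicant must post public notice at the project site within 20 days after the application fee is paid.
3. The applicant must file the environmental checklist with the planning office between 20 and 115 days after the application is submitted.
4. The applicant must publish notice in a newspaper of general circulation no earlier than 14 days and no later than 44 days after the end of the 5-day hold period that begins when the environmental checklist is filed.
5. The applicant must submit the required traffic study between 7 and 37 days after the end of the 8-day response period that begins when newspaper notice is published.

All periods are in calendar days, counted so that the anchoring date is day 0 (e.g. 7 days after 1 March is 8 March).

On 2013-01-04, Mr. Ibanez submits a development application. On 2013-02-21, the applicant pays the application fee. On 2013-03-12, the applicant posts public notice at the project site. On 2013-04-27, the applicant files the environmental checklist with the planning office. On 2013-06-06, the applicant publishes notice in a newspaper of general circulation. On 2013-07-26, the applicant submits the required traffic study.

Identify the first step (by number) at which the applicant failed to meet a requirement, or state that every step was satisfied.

Step 1 — 15 and 51 days from 2013-01-04 (when the application is submitted) are 2013-01-19 and 2013-02-24 respectively; done 2013-02-21 — within the window.
Step 2 — counting 20 days from 2013-02-21 (when the application fee is paid) gives a deadline of 2013-03-13; 2013-03-12 is within that limit.
Step 3 — 20 and 115 days from 2013-01-04 (when the application is submitted) are 2013-01-24 and 2013-04-29 respectively; done 2013-04-27 — within the window.
Step 4 — 14 and 44 days from 2013-05-02 (end of the 5-day hold period, which began when the environmental checklist is filed on 2013-04-27) are 2013-05-16 and 2013-06-15 respectively; 2013-06-06 falls inside that range.
Step 5 — 7 and 37 days from 2013-06-14 (end of the 8-day response period, which began when newspaper notice is published on 2013-06-06) are 2013-06-21 and 2013-07-21 respectively; done 2013-07-26 — 5 days after the window closed.
The analysis stops there.

Step 5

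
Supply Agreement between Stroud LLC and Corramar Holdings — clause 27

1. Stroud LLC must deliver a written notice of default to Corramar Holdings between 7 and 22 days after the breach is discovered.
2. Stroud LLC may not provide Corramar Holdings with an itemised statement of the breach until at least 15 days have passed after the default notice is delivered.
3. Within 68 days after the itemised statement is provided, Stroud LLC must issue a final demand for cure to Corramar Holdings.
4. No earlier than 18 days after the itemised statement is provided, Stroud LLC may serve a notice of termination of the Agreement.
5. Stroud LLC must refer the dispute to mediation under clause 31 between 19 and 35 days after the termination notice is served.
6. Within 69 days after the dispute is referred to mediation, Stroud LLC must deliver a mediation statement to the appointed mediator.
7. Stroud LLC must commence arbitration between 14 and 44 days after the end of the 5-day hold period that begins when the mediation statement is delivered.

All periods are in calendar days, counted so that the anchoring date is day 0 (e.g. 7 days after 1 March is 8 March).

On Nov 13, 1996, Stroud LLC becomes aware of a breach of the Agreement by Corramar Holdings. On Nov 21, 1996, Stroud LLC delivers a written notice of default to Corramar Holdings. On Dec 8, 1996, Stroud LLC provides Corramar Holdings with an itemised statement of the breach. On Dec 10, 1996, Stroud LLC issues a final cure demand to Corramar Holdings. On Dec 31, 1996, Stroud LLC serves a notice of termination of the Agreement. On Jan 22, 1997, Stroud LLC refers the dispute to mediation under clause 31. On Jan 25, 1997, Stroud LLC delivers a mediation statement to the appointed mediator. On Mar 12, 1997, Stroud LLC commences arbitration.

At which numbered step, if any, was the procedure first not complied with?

Step 1 — 7 and 22 days from Nov 13, 1996 (when the breach is discovered) are Nov 20, 1996 and Dec 5, 1996 respectively; done Nov 21, 1996, which is between those dates.
Step 2 — must wait 15 days from Nov 21, 1996 (when the default notice is delivered), so not before Dec 6, 1996; done Dec 8, 1996, after the minimum wait.
Step 3 — counting 68 days from Dec 8, 1996 (when the itemised statement is provided) gives a deadline of Feb 14, 1997; completed Dec 10, 1996, before the deadline.
Step 4 — must wait 18 days from Dec 8, 1996 (when the itemised statement is provided), so not before Dec 26, 1996; Dec 31, 1996 is on or after that date.
Step 5 — 19 and 35 days from Dec 31, 1996 (when the termination notice is served) are Jan 19, 1997 and Feb 4, 1997 respectively; done Jan 22, 1997, which is between those dates.
Step 6 — counting 69 days from Jan 22, 1997 (when the dispute is referred to mediation) gives a deadline of Apr 1, 1997; done Jan 25, 1997 — timely.
Step 7 — 14 and 44 days from Jan 30, 1997 (end of the 5-day hold period, which began when the mediation statement is delivered on Jan 25, 1997) are Feb 13, 1997 and Mar 15, 1997 respectively; done Mar 12, 1997 — within the window.

None — every step was satisfied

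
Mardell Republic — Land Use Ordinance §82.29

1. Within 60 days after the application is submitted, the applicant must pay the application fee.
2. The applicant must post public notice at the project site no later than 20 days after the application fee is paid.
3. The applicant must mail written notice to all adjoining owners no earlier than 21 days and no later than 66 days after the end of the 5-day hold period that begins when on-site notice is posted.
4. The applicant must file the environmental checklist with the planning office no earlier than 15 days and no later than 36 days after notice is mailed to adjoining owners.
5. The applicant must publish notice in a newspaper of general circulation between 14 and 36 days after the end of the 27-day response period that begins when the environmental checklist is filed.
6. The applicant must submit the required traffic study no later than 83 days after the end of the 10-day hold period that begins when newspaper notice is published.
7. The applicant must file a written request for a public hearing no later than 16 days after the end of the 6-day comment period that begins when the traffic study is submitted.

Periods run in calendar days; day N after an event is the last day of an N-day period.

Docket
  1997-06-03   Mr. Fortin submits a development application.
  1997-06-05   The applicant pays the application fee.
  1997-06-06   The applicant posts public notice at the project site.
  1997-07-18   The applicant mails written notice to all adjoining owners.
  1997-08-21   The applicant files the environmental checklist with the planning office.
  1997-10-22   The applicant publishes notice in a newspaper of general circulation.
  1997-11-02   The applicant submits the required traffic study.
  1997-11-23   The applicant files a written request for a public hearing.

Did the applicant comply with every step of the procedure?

Yes

(1) due by 1997-06-03 + 60 days = 1997-08-02; done 1997-06-05 — timely.
(2) due by 1997-06-05 + 20 days = 1997-06-25; done 1997-06-06 — timely.
(3) the permitted window runs from 1997-06-11 + 21 = 1997-07-02 to 1997-06-11 + 66 = 1997-08-16; done 1997-07-18 — within the window.
(4) the permitted window runs from 1997-07-18 + 15 = 1997-08-02 to 1997-07-18 + 36 = 1997-08-23; done 1997-08-21, which is between those dates.
(5) the permitted window runs from 1997-09-17 + 14 = 1997-10-01 to 1997-09-17 + 36 = 1997-10-23; done 1997-10-22, which is between those dates.
(6) due by 1997-11-01 + 83 days = 1998-01-23; 1997-11-02 is within that limit.
(7) due by 1997-11-08 + 16 days = 1997-11-24; 1997-11-23 is within that limit.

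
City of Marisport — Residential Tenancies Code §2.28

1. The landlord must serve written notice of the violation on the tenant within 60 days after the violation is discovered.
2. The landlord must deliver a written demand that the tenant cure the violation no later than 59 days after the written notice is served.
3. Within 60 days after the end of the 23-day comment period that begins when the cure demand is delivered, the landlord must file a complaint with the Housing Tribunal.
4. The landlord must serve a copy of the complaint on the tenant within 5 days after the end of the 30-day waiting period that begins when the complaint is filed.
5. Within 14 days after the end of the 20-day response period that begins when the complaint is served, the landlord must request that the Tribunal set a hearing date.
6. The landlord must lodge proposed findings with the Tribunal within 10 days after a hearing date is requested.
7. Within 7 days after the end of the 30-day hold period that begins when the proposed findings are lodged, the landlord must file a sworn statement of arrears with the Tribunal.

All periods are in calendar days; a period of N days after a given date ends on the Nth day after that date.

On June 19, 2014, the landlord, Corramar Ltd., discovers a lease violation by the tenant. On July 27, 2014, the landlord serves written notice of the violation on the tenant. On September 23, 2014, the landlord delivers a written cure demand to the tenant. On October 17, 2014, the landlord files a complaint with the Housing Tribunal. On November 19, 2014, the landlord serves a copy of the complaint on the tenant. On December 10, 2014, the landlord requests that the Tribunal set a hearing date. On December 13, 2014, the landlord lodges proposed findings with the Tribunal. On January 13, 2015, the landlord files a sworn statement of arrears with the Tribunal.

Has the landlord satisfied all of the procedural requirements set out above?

Step 1: 60 days after June 19, 2014 (when the violation is discovered) is August 18, 2014; completed July 27, 2014, before the deadline.
Step 2: 59 days after July 27, 2014 (when the written notice is served) is September 24, 2014; completed September 23, 2014, before the deadline.
Step 3: 60 days after October 16, 2014 (end of the 23-day comment period, which began when the cure demand is delivered on September 23, 2014) is December 15, 2014; done October 17, 2014 — timely.
Step 4: 5 days after November 16, 2014 (end of the 30-day waiting period, which began when the complaint is filed on October 17, 2014) is November 21, 2014; done November 19, 2014 — timely.
Step 5: 14 days after December 9, 2014 (end of the 20-day response period, which began when the complaint is served on November 19, 2014) is December 23, 2014; completed December 10, 2014, before the deadline.
Step 6: 10 days after December 10, 2014 (when a hearing date is requested) is December 20, 2014; completed December 13, 2014, before the deadline.
Step 7: 7 days after January 12, 2015 (end of the 30-day hold period, which began when the proposed findings are lodged on December 13, 2014) is January 19, 2015; completed January 13, 2015, before the deadline.

Yes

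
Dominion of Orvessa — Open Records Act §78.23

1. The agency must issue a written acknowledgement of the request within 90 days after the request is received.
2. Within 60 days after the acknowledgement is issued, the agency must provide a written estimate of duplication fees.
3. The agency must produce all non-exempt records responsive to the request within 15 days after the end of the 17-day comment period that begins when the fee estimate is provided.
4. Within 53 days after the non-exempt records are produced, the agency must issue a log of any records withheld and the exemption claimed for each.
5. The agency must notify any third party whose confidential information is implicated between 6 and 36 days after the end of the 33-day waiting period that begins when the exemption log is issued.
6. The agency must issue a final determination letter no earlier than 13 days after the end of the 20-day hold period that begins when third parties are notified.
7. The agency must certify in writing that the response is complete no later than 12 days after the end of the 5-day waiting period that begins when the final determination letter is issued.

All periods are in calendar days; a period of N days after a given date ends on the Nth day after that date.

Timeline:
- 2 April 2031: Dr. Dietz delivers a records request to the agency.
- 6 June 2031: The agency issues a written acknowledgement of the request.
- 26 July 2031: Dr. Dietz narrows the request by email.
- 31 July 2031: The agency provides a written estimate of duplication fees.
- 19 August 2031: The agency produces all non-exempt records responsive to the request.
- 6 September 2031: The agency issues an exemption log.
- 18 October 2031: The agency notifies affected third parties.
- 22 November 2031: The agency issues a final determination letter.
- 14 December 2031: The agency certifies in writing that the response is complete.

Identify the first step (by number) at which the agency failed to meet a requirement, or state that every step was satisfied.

Step 7

(1) due by 2 April 2031 + 90 days = 1 July 2031; 6 June 2031 is within that limit.
(2) due by 6 June 2031 + 60 days = 5 August 2031; done 31 July 2031 — timely.
(3) due by 17 August 2031 + 15 days = 1 September 2031; 19 August 2031 is within that limit.
(4) due by 19 August 2031 + 53 days = 11 October 2031; 6 September 2031 is within that limit.
(5) the permitted window runs from 9 October 2031 + 6 = 15 October 2031 to 9 October 2031 + 36 = 14 November 2031; 18 October 2031 falls inside that range.
(6) permitted from 7 November 2031 + 13 days = 20 November 2031 onward; done 22 November 2031, after the minimum wait.
(7) due by 27 November 2031 + 12 days = 9 December 2031; 14 December 2031 misses that deadline by 5 days.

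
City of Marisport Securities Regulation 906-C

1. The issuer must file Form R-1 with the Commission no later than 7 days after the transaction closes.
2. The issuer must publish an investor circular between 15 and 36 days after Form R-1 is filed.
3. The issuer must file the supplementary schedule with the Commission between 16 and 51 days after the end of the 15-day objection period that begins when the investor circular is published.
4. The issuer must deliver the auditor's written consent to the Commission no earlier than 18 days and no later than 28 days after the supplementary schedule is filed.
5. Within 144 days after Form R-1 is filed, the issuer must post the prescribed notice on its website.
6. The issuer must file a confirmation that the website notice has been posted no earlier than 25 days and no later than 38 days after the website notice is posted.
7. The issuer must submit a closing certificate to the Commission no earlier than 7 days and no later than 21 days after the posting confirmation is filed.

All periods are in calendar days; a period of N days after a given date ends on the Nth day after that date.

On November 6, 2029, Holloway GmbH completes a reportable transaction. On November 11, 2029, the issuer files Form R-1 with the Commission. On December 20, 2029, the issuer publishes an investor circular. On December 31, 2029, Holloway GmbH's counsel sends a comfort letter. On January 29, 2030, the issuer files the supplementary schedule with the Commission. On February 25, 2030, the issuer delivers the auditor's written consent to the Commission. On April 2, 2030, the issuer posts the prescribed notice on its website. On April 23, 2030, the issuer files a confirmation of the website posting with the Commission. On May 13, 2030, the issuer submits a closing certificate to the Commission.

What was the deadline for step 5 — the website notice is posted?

April 4, 2030

Step 5 runs from November 11, 2029, when Form R-1 is filed. 144 days after November 11, 2029 is April 4, 2030.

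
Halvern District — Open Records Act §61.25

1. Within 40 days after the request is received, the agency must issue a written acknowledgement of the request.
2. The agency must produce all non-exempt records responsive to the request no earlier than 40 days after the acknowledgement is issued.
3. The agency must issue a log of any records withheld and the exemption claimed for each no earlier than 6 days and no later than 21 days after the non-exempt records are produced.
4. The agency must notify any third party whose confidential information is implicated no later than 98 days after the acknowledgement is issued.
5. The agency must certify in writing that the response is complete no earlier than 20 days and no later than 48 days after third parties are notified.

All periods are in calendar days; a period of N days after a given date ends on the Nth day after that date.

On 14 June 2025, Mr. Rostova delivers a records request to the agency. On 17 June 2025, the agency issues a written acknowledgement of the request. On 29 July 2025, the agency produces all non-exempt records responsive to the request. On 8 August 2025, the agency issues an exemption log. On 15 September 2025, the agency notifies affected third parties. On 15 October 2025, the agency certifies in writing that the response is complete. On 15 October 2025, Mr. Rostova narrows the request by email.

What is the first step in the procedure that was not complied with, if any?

Step 1: 40 days after 14 June 2025 (when the request is received) is 24 July 2025; 17 June 2025 is within that limit.
Step 2: the earliest permitted date is 40 days after 17 June 2025 (when the acknowledgement is issued), i.e. 27 July 2025; done 29 July 2025 — permitted.
Step 3: the window is 6–21 days after 29 July 2025 (when the non-exempt records are produced), so 4 August 2025 through 19 August 2025; done 8 August 2025, which is between those dates.
Step 4: 98 days after 17 June 2025 (when the acknowledgement is issued) is 23 September 2025; done 15 September 2025 — timely.
Step 5: the window is 20–48 days after 15 September 2025 (when third parties are notified), so 5 October 2025 through 2 November 2025; done 15 October 2025 — within the window.

None — every step was satisfied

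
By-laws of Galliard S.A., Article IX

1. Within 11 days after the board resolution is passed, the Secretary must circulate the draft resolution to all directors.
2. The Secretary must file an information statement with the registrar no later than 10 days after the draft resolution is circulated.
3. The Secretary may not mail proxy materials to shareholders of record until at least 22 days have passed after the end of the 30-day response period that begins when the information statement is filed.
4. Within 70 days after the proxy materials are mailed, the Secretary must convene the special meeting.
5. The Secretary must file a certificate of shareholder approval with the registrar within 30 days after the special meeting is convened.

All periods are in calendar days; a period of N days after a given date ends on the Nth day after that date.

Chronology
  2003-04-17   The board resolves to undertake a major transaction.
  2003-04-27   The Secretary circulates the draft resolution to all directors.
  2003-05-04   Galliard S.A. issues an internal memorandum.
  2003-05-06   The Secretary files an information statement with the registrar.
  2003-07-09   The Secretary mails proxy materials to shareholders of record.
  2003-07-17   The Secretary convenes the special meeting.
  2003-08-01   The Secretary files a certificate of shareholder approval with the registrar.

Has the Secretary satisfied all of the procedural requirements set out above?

Step 1 — counting 11 days from 2003-04-17 (when the board resolution is passed) gives a deadline of 2003-04-28; 2003-04-27 is within that limit.
Step 2 — counting 10 days from 2003-04-27 (when the draft resolution is circulated) gives a deadline of 2003-05-07; done 2003-05-06 — timely.
Step 3 — must wait 22 days from 2003-06-05 (end of the 30-day response period, which began when the information statement is filed on 2003-05-06), so not before 2003-06-27; done 2003-07-09, after the minimum wait.
Step 4 — counting 70 days from 2003-07-09 (when the proxy materials are mailed) gives a deadline of 2003-09-17; completed 2003-07-17, before the deadline.
Step 5 — counting 30 days from 2003-07-17 (when the special meeting is convened) gives a deadline of 2003-08-16; completed 2003-08-01, before the deadline.

Yes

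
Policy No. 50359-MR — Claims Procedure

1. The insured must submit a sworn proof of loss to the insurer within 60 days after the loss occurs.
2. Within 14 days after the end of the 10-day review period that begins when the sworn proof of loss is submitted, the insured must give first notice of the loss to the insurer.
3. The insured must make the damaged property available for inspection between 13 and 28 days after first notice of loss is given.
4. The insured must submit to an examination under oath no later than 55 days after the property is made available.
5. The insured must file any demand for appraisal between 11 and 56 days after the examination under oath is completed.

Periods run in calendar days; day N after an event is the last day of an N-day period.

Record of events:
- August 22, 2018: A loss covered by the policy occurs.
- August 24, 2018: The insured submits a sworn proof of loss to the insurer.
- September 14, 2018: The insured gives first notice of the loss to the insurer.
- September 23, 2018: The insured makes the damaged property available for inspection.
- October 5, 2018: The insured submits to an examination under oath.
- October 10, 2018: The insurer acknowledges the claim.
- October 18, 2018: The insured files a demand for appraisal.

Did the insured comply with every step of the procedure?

No

Step 1: 60 days after August 22, 2018 (when the loss occurs) is October 21, 2018; completed August 24, 2018, before the deadline.
Step 2: 14 days after September 3, 2018 (end of the 10-day review period, which began when the sworn proof of loss is submitted on August 24, 2018) is September 17, 2018; completed September 14, 2018, before the deadline.
Step 3: the window is 13–28 days after September 14, 2018 (when first notice of loss is given), so September 27, 2018 through October 12, 2018; done September 23, 2018 — 4 days before the window opened.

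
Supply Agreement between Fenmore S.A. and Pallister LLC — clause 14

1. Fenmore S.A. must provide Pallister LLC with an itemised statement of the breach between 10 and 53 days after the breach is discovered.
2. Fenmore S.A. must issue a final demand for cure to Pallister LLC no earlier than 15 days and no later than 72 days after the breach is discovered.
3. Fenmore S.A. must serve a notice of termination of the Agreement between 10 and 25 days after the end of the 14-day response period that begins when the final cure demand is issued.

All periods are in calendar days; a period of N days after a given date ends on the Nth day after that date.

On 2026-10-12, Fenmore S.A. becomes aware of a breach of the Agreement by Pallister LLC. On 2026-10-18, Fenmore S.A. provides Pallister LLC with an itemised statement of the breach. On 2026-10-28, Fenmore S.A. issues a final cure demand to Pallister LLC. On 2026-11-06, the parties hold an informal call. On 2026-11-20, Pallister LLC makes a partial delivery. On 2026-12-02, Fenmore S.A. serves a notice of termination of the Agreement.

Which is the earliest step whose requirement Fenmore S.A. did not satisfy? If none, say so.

Step 1

Step 1 — 10 and 53 days from 2026-10-12 (when the breach is discovered) are 2026-10-22 and 2026-12-04 respectively; 2026-10-18 is 4 days too early.
The procedure was therefore not followed at step 1.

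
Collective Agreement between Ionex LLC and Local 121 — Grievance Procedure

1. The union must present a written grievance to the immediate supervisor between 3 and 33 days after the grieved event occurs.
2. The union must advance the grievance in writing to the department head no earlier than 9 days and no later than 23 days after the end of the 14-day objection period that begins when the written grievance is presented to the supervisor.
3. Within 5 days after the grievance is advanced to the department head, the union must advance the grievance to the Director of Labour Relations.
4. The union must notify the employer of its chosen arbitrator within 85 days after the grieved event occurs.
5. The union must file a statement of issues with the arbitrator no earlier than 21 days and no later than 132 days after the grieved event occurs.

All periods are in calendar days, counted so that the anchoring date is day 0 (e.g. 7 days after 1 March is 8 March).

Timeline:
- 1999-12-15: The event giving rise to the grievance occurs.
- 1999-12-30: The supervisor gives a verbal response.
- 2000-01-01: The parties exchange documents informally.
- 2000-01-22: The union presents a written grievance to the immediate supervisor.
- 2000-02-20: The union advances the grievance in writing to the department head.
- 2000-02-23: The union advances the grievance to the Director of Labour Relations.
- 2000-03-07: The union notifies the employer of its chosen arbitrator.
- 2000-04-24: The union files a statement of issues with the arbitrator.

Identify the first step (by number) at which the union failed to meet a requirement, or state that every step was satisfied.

Step 1

Step 1 — 3 and 33 days from 1999-12-15 (when the grieved event occurs) are 1999-12-18 and 2000-01-17 respectively; 2000-01-22 is 5 days past the end of the window.
No need to go further; step 1 was not satisfied.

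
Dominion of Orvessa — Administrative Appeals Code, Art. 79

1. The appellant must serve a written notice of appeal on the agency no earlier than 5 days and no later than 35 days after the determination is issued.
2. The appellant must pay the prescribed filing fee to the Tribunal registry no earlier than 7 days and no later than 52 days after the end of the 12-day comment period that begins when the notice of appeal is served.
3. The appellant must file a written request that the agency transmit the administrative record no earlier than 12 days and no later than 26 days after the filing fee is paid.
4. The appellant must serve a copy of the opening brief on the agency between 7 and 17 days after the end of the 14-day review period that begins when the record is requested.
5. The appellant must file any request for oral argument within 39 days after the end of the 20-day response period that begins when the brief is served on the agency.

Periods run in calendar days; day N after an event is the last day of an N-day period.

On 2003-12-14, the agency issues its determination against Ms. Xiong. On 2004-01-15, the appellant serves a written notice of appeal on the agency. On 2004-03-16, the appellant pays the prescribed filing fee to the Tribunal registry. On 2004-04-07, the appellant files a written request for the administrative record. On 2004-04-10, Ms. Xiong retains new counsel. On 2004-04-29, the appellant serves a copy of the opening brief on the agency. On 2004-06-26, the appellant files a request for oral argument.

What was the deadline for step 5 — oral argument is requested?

The brief is served on the agency on 2004-04-29; the 20-day response period therefore ends 2004-05-19, and step 5 runs from that date. 39 days after 2004-05-19 is 2004-06-27.

2004-06-27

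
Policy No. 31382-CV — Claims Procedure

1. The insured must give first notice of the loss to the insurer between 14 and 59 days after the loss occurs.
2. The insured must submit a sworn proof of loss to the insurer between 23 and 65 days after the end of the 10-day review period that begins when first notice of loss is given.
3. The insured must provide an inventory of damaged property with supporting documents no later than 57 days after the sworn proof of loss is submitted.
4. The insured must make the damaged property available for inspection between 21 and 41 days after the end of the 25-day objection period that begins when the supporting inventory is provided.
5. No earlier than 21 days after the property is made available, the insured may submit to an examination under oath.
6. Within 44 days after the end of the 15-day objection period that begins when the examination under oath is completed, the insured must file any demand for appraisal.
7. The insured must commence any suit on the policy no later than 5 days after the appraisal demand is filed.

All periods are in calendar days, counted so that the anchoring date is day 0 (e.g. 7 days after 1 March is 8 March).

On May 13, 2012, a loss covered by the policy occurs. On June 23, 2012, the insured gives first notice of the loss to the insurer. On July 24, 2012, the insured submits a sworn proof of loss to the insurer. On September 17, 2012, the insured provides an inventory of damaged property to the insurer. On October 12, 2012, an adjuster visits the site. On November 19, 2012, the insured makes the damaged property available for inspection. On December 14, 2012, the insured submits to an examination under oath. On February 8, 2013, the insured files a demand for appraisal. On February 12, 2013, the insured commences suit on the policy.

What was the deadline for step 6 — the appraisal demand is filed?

February 11, 2013

The examination under oath is completed on December 14, 2012; the 15-day objection period therefore ends December 29, 2012, and step 6 runs from that date. 44 days after December 29, 2012 is February 11, 2013.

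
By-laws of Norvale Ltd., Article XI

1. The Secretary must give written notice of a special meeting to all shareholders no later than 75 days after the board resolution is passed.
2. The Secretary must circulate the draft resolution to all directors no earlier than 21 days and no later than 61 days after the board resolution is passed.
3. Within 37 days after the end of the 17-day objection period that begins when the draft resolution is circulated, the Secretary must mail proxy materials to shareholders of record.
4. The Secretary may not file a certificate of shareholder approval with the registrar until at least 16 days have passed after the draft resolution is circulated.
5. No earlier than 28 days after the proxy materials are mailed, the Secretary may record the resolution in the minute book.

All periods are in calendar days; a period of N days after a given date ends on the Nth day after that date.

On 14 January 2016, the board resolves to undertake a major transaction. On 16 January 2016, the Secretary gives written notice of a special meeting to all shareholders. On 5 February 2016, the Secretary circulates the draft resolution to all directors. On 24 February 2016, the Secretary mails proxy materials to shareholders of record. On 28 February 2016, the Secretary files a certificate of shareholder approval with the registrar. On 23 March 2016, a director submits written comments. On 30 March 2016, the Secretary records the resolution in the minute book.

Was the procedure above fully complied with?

Step 1 — counting 75 days from 14 January 2016 (when the board resolution is passed) gives a deadline of 29 March 2016; done 16 January 2016 — timely.
Step 2 — 21 and 61 days from 14 January 2016 (when the board resolution is passed) are 4 February 2016 and 15 March 2016 respectively; done 5 February 2016, which is between those dates.
Step 3 — counting 37 days from 22 February 2016 (end of the 17-day objection period, which began when the draft resolution is circulated on 5 February 2016) gives a deadline of 30 March 2016; 24 February 2016 is within that limit.
Step 4 — must wait 16 days from 5 February 2016 (when the draft resolution is circulated), so not before 21 February 2016; done 28 February 2016 — permitted.
Step 5 — must wait 28 days from 24 February 2016 (when the proxy materials are mailed), so not before 23 March 2016; 30 March 2016 is on or after that date.

Yes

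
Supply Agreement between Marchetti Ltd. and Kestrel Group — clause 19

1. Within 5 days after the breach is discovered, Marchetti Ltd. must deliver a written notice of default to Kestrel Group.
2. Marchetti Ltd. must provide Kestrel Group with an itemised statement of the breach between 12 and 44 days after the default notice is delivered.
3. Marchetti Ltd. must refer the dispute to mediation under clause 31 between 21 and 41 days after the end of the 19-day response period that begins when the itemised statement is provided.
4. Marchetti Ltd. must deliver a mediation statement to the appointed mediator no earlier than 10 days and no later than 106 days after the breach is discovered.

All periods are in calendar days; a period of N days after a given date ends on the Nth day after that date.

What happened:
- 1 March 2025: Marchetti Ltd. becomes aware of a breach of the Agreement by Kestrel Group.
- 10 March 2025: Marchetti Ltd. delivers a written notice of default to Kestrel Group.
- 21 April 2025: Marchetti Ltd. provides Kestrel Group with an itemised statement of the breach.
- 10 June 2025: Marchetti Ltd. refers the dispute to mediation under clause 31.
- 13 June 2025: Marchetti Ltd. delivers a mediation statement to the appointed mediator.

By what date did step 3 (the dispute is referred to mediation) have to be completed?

20 June 2025

The itemised statement is provided on 21 April 2025; the 19-day response period therefore ends 10 May 2025, and step 3 runs from that date. The window is 21–41 days after 10 May 2025; it closes on 20 June 2025.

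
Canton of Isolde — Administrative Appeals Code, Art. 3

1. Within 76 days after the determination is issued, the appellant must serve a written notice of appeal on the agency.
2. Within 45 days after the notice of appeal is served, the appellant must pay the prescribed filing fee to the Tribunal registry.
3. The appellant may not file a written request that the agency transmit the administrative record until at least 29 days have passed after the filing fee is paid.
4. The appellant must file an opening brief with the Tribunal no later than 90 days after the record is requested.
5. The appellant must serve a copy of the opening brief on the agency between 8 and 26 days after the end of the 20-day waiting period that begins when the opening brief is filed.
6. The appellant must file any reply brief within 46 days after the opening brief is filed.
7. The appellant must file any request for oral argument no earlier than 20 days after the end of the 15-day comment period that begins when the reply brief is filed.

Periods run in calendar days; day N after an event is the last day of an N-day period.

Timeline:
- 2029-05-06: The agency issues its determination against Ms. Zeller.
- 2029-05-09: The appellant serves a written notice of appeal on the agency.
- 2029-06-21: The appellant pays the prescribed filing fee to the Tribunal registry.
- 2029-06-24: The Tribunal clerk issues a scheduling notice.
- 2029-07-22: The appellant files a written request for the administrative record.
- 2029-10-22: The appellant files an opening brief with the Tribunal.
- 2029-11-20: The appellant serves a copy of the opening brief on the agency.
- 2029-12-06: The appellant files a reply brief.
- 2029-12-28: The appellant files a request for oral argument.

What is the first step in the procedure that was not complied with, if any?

Step 1 — counting 76 days from 2029-05-06 (when the determination is issued) gives a deadline of 2029-07-21; 2029-05-09 is within that limit.
Step 2 — counting 45 days from 2029-05-09 (when the notice of appeal is served) gives a deadline of 2029-06-23; 2029-06-21 is within that limit.
Step 3 — must wait 29 days from 2029-06-21 (when the filing fee is paid), so not before 2029-07-20; done 2029-07-22, after the minimum wait.
Step 4 — counting 90 days from 2029-07-22 (when the record is requested) gives a deadline of 2029-10-20; not done until 2029-10-22, 2 days after the deadline.

Step 4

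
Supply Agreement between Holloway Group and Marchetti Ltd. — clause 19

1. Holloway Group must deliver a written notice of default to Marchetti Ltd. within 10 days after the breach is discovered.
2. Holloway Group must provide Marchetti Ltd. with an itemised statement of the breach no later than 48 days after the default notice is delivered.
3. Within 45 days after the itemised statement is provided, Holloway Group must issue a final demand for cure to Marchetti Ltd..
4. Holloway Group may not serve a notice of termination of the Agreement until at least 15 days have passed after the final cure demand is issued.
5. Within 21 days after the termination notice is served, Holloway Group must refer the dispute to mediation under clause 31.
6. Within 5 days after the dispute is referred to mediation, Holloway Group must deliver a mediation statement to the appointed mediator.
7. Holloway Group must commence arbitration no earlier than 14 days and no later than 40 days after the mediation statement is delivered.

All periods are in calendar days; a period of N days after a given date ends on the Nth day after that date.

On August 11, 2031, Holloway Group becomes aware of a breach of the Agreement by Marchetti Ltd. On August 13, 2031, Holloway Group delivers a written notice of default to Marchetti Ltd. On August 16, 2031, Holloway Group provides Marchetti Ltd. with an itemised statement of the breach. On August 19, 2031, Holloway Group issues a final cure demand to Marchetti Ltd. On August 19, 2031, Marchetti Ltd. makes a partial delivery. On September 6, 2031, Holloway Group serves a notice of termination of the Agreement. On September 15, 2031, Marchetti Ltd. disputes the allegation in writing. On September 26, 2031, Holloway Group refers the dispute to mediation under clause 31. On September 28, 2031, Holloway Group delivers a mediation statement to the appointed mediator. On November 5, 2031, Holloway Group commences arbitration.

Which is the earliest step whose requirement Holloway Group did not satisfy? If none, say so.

None — every step was satisfied

Step 1 — counting 10 days from August 11, 2031 (when the breach is discovered) gives a deadline of August 21, 2031; completed August 13, 2031, before the deadline.
Step 2 — counting 48 days from August 13, 2031 (when the default notice is delivered) gives a deadline of September 30, 2031; completed August 16, 2031, before the deadline.
Step 3 — counting 45 days from August 16, 2031 (when the itemised statement is provided) gives a deadline of September 30, 2031; completed August 19, 2031, before the deadline.
Step 4 — must wait 15 days from August 19, 2031 (when the final cure demand is issued), so not before September 3, 2031; done September 6, 2031 — permitted.
Step 5 — counting 21 days from September 6, 2031 (when the termination notice is served) gives a deadline of September 27, 2031; done September 26, 2031 — timely.
Step 6 — counting 5 days from September 26, 2031 (when the dispute is referred to mediation) gives a deadline of October 1, 2031; September 28, 2031 is within that limit.
Step 7 — 14 and 40 days from September 28, 2031 (when the mediation statement is delivered) are October 12, 2031 and November 7, 2031 respectively; done November 5, 2031, which is between those dates.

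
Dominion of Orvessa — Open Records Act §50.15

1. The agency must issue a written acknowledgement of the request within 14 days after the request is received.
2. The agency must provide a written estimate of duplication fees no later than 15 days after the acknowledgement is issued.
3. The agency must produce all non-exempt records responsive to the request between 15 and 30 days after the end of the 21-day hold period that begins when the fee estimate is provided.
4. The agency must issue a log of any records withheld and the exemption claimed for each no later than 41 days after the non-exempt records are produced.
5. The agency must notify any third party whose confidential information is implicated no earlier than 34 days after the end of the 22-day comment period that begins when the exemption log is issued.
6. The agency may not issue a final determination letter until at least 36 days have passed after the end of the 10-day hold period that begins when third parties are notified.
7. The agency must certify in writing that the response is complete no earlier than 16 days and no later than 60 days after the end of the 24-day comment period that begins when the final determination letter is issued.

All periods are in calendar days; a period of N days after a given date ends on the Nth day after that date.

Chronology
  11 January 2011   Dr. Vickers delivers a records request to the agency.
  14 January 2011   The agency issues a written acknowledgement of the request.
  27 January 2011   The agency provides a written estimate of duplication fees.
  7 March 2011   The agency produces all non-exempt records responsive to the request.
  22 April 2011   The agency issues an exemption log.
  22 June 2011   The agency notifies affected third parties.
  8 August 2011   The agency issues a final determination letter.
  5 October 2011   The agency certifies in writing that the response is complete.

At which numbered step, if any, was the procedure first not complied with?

Step 1 — counting 14 days from 11 January 2011 (when the request is received) gives a deadline of 25 January 2011; completed 14 January 2011, before the deadline.
Step 2 — counting 15 days from 14 January 2011 (when the acknowledgement is issued) gives a deadline of 29 January 2011; done 27 January 2011 — timely.
Step 3 — 15 and 30 days from 17 February 2011 (end of the 21-day hold period, which began when the fee estimate is provided on 27 January 2011) are 4 March 2011 and 19 March 2011 respectively; done 7 March 2011, which is between those dates.
Step 4 — counting 41 days from 7 March 2011 (when the non-exempt records are produced) gives a deadline of 17 April 2011; 22 April 2011 misses that deadline by 5 days.

Step 4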